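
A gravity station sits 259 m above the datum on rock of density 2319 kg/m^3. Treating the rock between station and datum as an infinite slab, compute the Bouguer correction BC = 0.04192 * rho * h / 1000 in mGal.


BC = 0.04192 * rho * h / 1000
= 0.04192 * 2319 * 259 / 1000
= 25.178 mGal

25.178


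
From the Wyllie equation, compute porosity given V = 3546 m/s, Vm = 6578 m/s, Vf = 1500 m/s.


1/V - 1/Vm = 1/3546 - 1/6578 = 0.00012999
1/Vf - 1/Vm = 1/1500 - 1/6578 = 0.00051464
phi = 0.00012999 / 0.00051464 = 0.2526

0.2526


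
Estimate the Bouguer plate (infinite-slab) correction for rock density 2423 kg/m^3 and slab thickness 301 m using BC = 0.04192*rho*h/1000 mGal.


BC = 0.04192 * rho * h / 1000
= 0.04192 * 2423 * 301 / 1000
= 30.5732 mGal

30.5732


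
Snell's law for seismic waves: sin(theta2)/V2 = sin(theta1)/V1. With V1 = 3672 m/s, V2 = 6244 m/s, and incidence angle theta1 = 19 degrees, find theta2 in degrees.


sin(theta1) = sin(19 deg) = 0.325568
sin(theta2) = V2/V1 * sin(theta1) = 6244/3672 * 0.325568 = 0.553608
theta2 = arcsin(0.553608) = 33.6149 degrees

33.6149


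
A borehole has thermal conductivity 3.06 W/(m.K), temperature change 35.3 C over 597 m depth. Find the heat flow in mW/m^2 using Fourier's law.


q = k * dT / dz * 1000
= 3.06 * 35.3 / 597 * 1000
= 0.180935 * 1000
= 180.9347 mW/m^2

180.9347


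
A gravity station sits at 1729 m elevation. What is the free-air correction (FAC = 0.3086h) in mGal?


FAC = 0.3086 * h
= 0.3086 * 1729
= 533.5694 mGal

533.5694


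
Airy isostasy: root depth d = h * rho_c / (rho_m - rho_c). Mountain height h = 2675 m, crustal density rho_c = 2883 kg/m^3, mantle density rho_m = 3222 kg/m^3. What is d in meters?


rho_m - rho_c = 3222 - 2883 = 339
d = 2675 * 2883 / 339
= 7712025 / 339
= 22749.34 m

22749.34


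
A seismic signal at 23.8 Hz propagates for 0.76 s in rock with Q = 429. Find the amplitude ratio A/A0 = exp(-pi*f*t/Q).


pi*f*t/Q = pi*23.8*0.76/429 = 0.13246
A/A0 = exp(-0.13246) = 0.875938

0.875938


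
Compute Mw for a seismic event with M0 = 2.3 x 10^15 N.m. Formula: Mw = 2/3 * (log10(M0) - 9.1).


log10(M0) = log10(2.3 x 10^15) = 15.3617
Mw = 2/3 * (15.3617 - 9.1)
= 2/3 * 6.2617
= 4.17

4.17


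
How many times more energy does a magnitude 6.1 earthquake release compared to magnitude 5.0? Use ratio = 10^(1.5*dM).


M2 - M1 = 6.1 - 5.0 = 1.1
1.5 * 1.1 = 1.65
ratio = 10^1.65 = 44.67

44.67


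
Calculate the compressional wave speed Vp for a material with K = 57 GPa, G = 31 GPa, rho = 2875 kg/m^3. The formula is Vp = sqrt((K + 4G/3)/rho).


First compute the effective modulus:
K + 4G/3 = 57e9 + 4*31e9/3 = 98333333333.33 Pa
Then divide by density:
98333333333.33 / 2875 = 34202898.5507 Pa/(kg/m^3)
Take the square root:
Vp = sqrt(34202898.5507) = 5848.32 m/s

5848.32


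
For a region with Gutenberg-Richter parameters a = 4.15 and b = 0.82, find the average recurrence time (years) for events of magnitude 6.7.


log10(N) = 4.15 - 0.82*6.7 = -1.344
N = 10^-1.344 = 0.04529
T = 1/N = 1/0.04529 = 22.08 years

22.08


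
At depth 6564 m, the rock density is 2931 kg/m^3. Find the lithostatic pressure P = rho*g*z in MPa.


P = rho * g * z / 1e6
= 2931 * 9.81 * 6564 / 1e6
= 188735414.04 / 1e6
= 188.7354 MPa

188.7354


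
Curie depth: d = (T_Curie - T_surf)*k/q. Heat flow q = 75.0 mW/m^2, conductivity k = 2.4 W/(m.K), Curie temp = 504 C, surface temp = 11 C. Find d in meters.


T_Curie - T_surf = 504 - 11 = 493 C
Convert q to W/m^2: 75.0 mW/m^2 = 0.075 W/m^2
d = 493 * 2.4 / 0.075 = 15776.0 m

15776.0


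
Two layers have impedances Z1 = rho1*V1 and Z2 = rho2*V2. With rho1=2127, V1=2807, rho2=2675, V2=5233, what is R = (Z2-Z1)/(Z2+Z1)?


Z1 = 2127 * 2807 = 5970489
Z2 = 2675 * 5233 = 13998275
R = (13998275 - 5970489) / (13998275 + 5970489) = 8027786 / 19968764 = 0.402

0.402


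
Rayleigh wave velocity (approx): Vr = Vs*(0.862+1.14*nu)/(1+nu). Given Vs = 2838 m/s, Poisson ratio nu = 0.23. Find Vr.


Numerator factor = 0.862 + 1.14*0.23 = 1.1242
Denominator = 1 + 0.23 = 1.23
Vr = 2838 * 1.1242 / 1.23 = 2593.89 m/s

2593.89


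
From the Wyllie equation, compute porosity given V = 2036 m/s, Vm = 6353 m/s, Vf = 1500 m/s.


1/V - 1/Vm = 1/2036 - 1/6353 = 0.00033375
1/Vf - 1/Vm = 1/1500 - 1/6353 = 0.00050926
phi = 0.00033375 / 0.00050926 = 0.6554

0.6554


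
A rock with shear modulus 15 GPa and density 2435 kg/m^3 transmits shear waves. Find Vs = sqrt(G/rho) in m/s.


Convert G to Pa: G = 15e9 Pa
Compute G/rho = 15e9 / 2435 = 6160164.271
Vs = sqrt(6160164.271) = 2481.97 m/s

2481.97


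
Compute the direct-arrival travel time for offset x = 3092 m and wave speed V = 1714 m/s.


t = x / V
= 3092 / 1714
= 1.804 s

1.804


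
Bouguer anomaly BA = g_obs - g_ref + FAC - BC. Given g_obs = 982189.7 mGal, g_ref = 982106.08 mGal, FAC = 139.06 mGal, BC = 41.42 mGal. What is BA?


BA = g_obs - g_ref + FAC - BC
= 982189.7 - 982106.08 + 139.06 - 41.42
= 181.26 mGal

181.26


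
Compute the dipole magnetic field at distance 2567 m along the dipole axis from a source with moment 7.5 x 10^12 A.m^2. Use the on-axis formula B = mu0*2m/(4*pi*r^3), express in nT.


m = 7.5 x 10^12 = 7500000000000 A.m^2
2m = 15000000000000 A.m^2
r^3 = 2567^3 = 16915218263
B = (4pi*10^-7) * 15000000000000 / (4*pi * 16915218263) * 1e9
= 18849555.921539 / 212562901715.63 * 1e9
= 88677.5433 nT

88677.5433


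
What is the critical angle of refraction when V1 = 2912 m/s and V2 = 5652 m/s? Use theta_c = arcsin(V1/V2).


V1/V2 = 2912/5652 = 0.515216
theta_c = arcsin(0.515216) = 31.0119 degrees

31.0119


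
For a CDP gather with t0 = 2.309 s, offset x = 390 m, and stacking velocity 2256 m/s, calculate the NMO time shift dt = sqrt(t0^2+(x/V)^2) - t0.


x/Vnmo = 390/2256 = 0.172872
(x/Vnmo)^2 = 0.029885
t0^2 = 5.331481
sqrt(5.331481 + 0.029885) = 2.315462
dt = 2.315462 - 2.309 = 0.006462

0.006462


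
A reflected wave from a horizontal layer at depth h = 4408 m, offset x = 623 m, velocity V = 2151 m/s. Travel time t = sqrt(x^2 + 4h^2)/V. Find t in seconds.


x^2 + 4h^2 = 623^2 + 4*4408^2 = 388129 + 77721856 = 78109985
sqrt(78109985) = 8837.9853
t = 8837.9853 / 2151 = 4.1088 s

4.1088


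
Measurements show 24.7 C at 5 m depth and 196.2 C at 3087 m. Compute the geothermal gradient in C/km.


dT = 196.2 - 24.7 = 171.5 C
dz = 3087 - 5 = 3082 m
gradient = dT/dz * 1000 = 171.5/3082 * 1000 = 55.6457 C/km

55.6457


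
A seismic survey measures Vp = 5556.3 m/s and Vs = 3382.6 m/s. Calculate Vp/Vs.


Vp/Vs = 5556.3 / 3382.6
= 1.6426

1.6426


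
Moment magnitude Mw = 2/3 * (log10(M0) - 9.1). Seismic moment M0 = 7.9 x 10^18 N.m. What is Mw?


log10(M0) = log10(7.9 x 10^18) = 18.8976
Mw = 2/3 * (18.8976 - 9.1)
= 2/3 * 9.7976
= 6.53

6.53


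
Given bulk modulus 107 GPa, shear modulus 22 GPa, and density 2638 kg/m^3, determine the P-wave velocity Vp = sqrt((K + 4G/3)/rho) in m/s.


First compute the effective modulus:
K + 4G/3 = 107e9 + 4*22e9/3 = 136333333333.33 Pa
Then divide by density:
136333333333.33 / 2638 = 51680566.0854 Pa/(kg/m^3)
Take the square root:
Vp = sqrt(51680566.0854) = 7188.92 m/s

7188.92


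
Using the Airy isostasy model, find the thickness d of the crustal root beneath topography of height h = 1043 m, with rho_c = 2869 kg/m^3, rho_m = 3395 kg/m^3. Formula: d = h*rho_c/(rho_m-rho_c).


rho_m - rho_c = 3395 - 2869 = 526
d = 1043 * 2869 / 526
= 2992367 / 526
= 5688.91 m

5688.91


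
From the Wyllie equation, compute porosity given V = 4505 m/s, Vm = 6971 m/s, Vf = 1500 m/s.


1/V - 1/Vm = 1/4505 - 1/6971 = 7.852e-05
1/Vf - 1/Vm = 1/1500 - 1/6971 = 0.00052322
phi = 7.852e-05 / 0.00052322 = 0.1501

0.1501


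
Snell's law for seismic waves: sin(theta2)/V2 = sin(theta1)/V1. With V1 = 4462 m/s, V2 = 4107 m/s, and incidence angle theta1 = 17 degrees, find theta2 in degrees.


sin(theta1) = sin(17 deg) = 0.292372
sin(theta2) = V2/V1 * sin(theta1) = 4107/4462 * 0.292372 = 0.26911
theta2 = arcsin(0.26911) = 15.6113 degrees

15.6113


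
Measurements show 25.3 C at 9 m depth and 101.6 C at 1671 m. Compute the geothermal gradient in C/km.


dT = 101.6 - 25.3 = 76.3 C
dz = 1671 - 9 = 1662 m
gradient = dT/dz * 1000 = 76.3/1662 * 1000 = 45.9085 C/km

45.9085


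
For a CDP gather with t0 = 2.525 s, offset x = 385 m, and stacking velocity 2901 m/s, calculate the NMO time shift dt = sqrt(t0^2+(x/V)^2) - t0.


x/Vnmo = 385/2901 = 0.132713
(x/Vnmo)^2 = 0.017613
t0^2 = 6.375625
sqrt(6.375625 + 0.017613) = 2.528485
dt = 2.528485 - 2.525 = 0.003485

0.003485


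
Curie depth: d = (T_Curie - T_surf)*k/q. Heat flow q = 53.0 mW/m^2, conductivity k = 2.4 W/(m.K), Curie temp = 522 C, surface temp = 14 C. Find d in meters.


T_Curie - T_surf = 522 - 14 = 508 C
Convert q to W/m^2: 53.0 mW/m^2 = 0.053 W/m^2
d = 508 * 2.4 / 0.053 = 23003.77 m

23003.77


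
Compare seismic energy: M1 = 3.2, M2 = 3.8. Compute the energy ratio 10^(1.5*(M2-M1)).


M2 - M1 = 3.8 - 3.2 = 0.6
1.5 * 0.6 = 0.9
ratio = 10^0.9 = 7.94

7.94


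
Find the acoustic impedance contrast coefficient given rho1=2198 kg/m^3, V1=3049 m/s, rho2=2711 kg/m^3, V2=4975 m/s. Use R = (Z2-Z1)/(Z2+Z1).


Z1 = 2198 * 3049 = 6701702
Z2 = 2711 * 4975 = 13487225
R = (13487225 - 6701702) / (13487225 + 6701702) = 6785523 / 20188927 = 0.3361

0.3361


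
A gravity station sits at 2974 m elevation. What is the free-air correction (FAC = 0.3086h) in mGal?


FAC = 0.3086 * h
= 0.3086 * 2974
= 917.7764 mGal

917.7764


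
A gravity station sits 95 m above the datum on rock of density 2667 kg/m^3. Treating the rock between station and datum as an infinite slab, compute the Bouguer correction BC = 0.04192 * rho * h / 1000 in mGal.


BC = 0.04192 * rho * h / 1000
= 0.04192 * 2667 * 95 / 1000
= 10.6211 mGal

10.6211


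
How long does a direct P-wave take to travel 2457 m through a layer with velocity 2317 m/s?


t = x / V
= 2457 / 2317
= 1.0604 s

1.0604


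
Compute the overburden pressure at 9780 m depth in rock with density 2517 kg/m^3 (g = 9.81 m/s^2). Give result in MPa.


P = rho * g * z / 1e6
= 2517 * 9.81 * 9780 / 1e6
= 241485510.6 / 1e6
= 241.4855 MPa

241.4855


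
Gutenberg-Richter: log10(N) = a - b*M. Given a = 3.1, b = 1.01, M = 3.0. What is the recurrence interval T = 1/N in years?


log10(N) = 3.1 - 1.01*3.0 = 0.07
N = 10^0.07 = 1.174898
T = 1/N = 1/1.174898 = 0.8511 years

0.8511


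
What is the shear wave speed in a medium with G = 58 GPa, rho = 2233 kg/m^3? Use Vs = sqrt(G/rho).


Convert G to Pa: G = 58e9 Pa
Compute G/rho = 58e9 / 2233 = 25974025.974
Vs = sqrt(25974025.974) = 5096.47 m/s

5096.47


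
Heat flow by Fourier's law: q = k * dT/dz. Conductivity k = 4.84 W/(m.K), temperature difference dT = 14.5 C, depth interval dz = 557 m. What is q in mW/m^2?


q = k * dT / dz * 1000
= 4.84 * 14.5 / 557 * 1000
= 0.125996 * 1000
= 125.9964 mW/m^2

125.9964


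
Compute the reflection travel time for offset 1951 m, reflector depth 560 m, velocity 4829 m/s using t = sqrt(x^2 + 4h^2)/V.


x^2 + 4h^2 = 1951^2 + 4*560^2 = 3806401 + 1254400 = 5060801
sqrt(5060801) = 2249.6224
t = 2249.6224 / 4829 = 0.4659 s

0.4659


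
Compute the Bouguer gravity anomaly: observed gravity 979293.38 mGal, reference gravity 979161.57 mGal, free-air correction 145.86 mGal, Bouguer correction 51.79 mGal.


BA = g_obs - g_ref + FAC - BC
= 979293.38 - 979161.57 + 145.86 - 51.79
= 225.88 mGal

225.88


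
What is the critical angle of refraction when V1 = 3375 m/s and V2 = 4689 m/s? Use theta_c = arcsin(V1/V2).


V1/V2 = 3375/4689 = 0.71977
theta_c = arcsin(0.71977) = 46.0355 degrees

46.0355


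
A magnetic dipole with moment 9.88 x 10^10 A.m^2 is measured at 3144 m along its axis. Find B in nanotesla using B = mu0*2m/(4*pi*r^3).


m = 9.88 x 10^10 = 98800000000 A.m^2
2m = 197600000000 A.m^2
r^3 = 3144^3 = 31077609984
B = (4pi*10^-7) * 197600000000 / (4*pi * 31077609984) * 1e9
= 248311.48334 / 390532764867.45 * 1e9
= 635.8275 nT

635.8275


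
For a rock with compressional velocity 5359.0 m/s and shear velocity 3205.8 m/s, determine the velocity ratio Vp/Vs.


Vp/Vs = 5359.0 / 3205.8
= 1.6717

1.6717


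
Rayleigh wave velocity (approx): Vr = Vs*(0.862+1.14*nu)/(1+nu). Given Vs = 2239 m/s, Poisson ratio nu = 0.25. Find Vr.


Numerator factor = 0.862 + 1.14*0.25 = 1.147
Denominator = 1 + 0.25 = 1.25
Vr = 2239 * 1.147 / 1.25 = 2054.51 m/s

2054.51


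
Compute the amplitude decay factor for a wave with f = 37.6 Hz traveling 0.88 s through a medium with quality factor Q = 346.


pi*f*t/Q = pi*37.6*0.88/346 = 0.300431
A/A0 = exp(-0.300431) = 0.740499

0.740499


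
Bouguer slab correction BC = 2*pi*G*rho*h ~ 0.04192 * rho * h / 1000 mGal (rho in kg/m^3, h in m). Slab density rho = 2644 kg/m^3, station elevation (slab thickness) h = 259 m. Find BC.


BC = 0.04192 * rho * h / 1000
= 0.04192 * 2644 * 259 / 1000
= 28.7066 mGal

28.7066


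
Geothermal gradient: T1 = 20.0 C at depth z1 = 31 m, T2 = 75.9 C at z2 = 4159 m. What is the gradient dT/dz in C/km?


dT = 75.9 - 20.0 = 55.9 C
dz = 4159 - 31 = 4128 m
gradient = dT/dz * 1000 = 55.9/4128 * 1000 = 13.5417 C/km

13.5417


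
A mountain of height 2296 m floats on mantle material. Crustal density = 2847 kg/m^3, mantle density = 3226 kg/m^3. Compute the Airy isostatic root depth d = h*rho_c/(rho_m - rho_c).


rho_m - rho_c = 3226 - 2847 = 379
d = 2296 * 2847 / 379
= 6536712 / 379
= 17247.26 m

17247.26


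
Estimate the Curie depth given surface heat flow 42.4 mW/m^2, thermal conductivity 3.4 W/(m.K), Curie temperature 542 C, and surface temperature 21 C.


T_Curie - T_surf = 542 - 21 = 521 C
Convert q to W/m^2: 42.4 mW/m^2 = 0.0424 W/m^2
d = 521 * 3.4 / 0.0424 = 41778.3 m

41778.3


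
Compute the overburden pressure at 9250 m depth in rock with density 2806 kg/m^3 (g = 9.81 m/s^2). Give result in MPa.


P = rho * g * z / 1e6
= 2806 * 9.81 * 9250 / 1e6
= 254623455.0 / 1e6
= 254.6235 MPa

254.6235


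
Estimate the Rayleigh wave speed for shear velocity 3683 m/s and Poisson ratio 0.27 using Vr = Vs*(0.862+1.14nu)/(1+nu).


Numerator factor = 0.862 + 1.14*0.27 = 1.1698
Denominator = 1 + 0.27 = 1.27
Vr = 3683 * 1.1698 / 1.27 = 3392.42 m/s

3392.42


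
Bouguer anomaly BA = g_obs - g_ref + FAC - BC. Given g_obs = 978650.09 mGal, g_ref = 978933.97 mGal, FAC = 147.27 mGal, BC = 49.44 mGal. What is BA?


BA = g_obs - g_ref + FAC - BC
= 978650.09 - 978933.97 + 147.27 - 49.44
= -186.05 mGal

-186.05


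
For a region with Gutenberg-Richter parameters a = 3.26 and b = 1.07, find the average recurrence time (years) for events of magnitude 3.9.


log10(N) = 3.26 - 1.07*3.9 = -0.913
N = 10^-0.913 = 0.12218
T = 1/N = 1/0.12218 = 8.1846 years

8.1846


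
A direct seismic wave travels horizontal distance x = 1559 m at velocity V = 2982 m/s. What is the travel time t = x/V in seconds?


t = x / V
= 1559 / 2982
= 0.5228 s

0.5228


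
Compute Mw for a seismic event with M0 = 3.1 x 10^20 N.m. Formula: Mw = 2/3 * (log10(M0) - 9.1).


log10(M0) = log10(3.1 x 10^20) = 20.4914
Mw = 2/3 * (20.4914 - 9.1)
= 2/3 * 11.3914
= 7.59

7.59


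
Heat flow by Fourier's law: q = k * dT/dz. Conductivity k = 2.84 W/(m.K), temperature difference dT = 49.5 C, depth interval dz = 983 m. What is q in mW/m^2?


q = k * dT / dz * 1000
= 2.84 * 49.5 / 983 * 1000
= 0.143011 * 1000
= 143.0112 mW/m^2

143.0112


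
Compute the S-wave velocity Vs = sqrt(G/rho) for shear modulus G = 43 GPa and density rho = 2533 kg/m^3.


Convert G to Pa: G = 43e9 Pa
Compute G/rho = 43e9 / 2533 = 16975917.8839
Vs = sqrt(16975917.8839) = 4120.18 m/s

4120.18


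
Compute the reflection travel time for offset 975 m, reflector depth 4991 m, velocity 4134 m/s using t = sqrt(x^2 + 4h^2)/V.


x^2 + 4h^2 = 975^2 + 4*4991^2 = 950625 + 99640324 = 100590949
sqrt(100590949) = 10029.5039
t = 10029.5039 / 4134 = 2.4261 s

2.4261


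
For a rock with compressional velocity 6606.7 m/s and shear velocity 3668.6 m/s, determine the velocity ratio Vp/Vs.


Vp/Vs = 6606.7 / 3668.6
= 1.8009

1.8009


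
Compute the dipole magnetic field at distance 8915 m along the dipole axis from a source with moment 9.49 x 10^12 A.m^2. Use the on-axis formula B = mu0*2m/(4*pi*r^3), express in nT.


m = 9.49 x 10^12 = 9490000000000 A.m^2
2m = 18980000000000 A.m^2
r^3 = 8915^3 = 708539460875
B = (4pi*10^-7) * 18980000000000 / (4*pi * 708539460875) * 1e9
= 23850971.426054 / 8903769460253.49 * 1e9
= 2678.7499 nT

2678.7499


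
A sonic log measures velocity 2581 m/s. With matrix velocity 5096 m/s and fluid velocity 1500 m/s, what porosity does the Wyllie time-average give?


1/V - 1/Vm = 1/2581 - 1/5096 = 0.00019121
1/Vf - 1/Vm = 1/1500 - 1/5096 = 0.00047043
phi = 0.00019121 / 0.00047043 = 0.4065

0.4065


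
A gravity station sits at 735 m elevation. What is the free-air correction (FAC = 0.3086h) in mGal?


FAC = 0.3086 * h
= 0.3086 * 735
= 226.821 mGal

226.821


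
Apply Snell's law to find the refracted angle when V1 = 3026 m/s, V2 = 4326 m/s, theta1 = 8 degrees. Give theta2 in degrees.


sin(theta1) = sin(8 deg) = 0.139173
sin(theta2) = V2/V1 * sin(theta1) = 4326/3026 * 0.139173 = 0.198963
theta2 = arcsin(0.198963) = 11.4763 degrees

11.4763


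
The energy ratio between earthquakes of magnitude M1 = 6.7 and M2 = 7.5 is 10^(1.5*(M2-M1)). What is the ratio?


M2 - M1 = 7.5 - 6.7 = 0.8
1.5 * 0.8 = 1.2
ratio = 10^1.2 = 15.85

15.85


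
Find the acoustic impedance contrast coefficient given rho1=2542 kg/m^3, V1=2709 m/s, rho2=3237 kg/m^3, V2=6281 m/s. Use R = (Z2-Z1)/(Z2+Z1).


Z1 = 2542 * 2709 = 6886278
Z2 = 3237 * 6281 = 20331597
R = (20331597 - 6886278) / (20331597 + 6886278) = 13445319 / 27217875 = 0.494

0.494


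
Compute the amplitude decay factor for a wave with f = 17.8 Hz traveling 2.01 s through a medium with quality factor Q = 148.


pi*f*t/Q = pi*17.8*2.01/148 = 0.759459
A/A0 = exp(-0.759459) = 0.46792

0.46792


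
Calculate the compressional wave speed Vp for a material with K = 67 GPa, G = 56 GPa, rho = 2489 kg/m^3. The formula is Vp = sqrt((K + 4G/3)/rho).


First compute the effective modulus:
K + 4G/3 = 67e9 + 4*56e9/3 = 141666666666.67 Pa
Then divide by density:
141666666666.67 / 2489 = 56917101.9151 Pa/(kg/m^3)
Take the square root:
Vp = sqrt(56917101.9151) = 7544.34 m/s

7544.34


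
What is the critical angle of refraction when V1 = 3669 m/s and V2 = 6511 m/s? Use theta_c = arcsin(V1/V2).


V1/V2 = 3669/6511 = 0.563508
theta_c = arcsin(0.563508) = 34.2987 degrees

34.2987


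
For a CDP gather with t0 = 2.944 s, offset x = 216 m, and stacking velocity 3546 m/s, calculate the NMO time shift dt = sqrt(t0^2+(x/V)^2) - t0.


x/Vnmo = 216/3546 = 0.060914
(x/Vnmo)^2 = 0.00371
t0^2 = 8.667136
sqrt(8.667136 + 0.00371) = 2.94463
dt = 2.94463 - 2.944 = 0.00063

6.300000e-04


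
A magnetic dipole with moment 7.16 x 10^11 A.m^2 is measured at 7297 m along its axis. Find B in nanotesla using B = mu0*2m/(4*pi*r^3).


m = 7.16 x 10^11 = 716000000000 A.m^2
2m = 1432000000000 A.m^2
r^3 = 7297^3 = 388537587073
B = (4pi*10^-7) * 1432000000000 / (4*pi * 388537587073) * 1e9
= 1799504.271976 / 4882507316768.17 * 1e9
= 368.5615 nT

368.5615


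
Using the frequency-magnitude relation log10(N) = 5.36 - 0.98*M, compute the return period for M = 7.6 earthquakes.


log10(N) = 5.36 - 0.98*7.6 = -2.088
N = 10^-2.088 = 0.008166
T = 1/N = 1/0.008166 = 122.4616 years

122.4616


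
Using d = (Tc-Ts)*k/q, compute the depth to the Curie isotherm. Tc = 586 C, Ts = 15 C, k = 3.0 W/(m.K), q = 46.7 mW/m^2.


T_Curie - T_surf = 586 - 15 = 571 C
Convert q to W/m^2: 46.7 mW/m^2 = 0.0467 W/m^2
d = 571 * 3.0 / 0.0467 = 36680.94 m

36680.94


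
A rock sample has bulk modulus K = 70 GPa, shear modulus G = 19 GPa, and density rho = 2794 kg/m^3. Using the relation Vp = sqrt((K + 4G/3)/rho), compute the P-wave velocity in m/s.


First compute the effective modulus:
K + 4G/3 = 70e9 + 4*19e9/3 = 95333333333.33 Pa
Then divide by density:
95333333333.33 / 2794 = 34120734.9081 Pa/(kg/m^3)
Take the square root:
Vp = sqrt(34120734.9081) = 5841.3 m/s

5841.3


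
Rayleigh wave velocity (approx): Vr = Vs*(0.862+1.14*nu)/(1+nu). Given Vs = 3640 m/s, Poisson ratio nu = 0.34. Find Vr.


Numerator factor = 0.862 + 1.14*0.34 = 1.2496
Denominator = 1 + 0.34 = 1.34
Vr = 3640 * 1.2496 / 1.34 = 3394.44 m/s

3394.44


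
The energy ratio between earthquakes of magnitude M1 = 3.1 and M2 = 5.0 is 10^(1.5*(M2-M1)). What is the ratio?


M2 - M1 = 5.0 - 3.1 = 1.9
1.5 * 1.9 = 2.85
ratio = 10^2.85 = 707.95

707.95


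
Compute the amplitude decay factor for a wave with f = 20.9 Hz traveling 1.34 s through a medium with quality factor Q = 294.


pi*f*t/Q = pi*20.9*1.34/294 = 0.299263
A/A0 = exp(-0.299263) = 0.741364

0.741364


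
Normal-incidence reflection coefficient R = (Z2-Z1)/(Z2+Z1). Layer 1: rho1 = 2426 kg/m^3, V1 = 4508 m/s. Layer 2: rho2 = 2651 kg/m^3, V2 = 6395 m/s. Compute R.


Z1 = 2426 * 4508 = 10936408
Z2 = 2651 * 6395 = 16953145
R = (16953145 - 10936408) / (16953145 + 10936408) = 6016737 / 27889553 = 0.2157

0.2157


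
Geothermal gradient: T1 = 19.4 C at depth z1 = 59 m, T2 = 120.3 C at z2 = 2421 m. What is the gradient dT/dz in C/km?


dT = 120.3 - 19.4 = 100.9 C
dz = 2421 - 59 = 2362 m
gradient = dT/dz * 1000 = 100.9/2362 * 1000 = 42.718 C/km

42.718


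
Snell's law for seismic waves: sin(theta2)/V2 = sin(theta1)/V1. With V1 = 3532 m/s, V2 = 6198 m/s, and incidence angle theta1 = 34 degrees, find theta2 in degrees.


sin(theta1) = sin(34 deg) = 0.559193
sin(theta2) = V2/V1 * sin(theta1) = 6198/3532 * 0.559193 = 0.981279
theta2 = arcsin(0.981279) = 78.896 degrees

78.896


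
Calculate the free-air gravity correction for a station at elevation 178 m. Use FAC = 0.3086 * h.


FAC = 0.3086 * h
= 0.3086 * 178
= 54.9308 mGal

54.9308


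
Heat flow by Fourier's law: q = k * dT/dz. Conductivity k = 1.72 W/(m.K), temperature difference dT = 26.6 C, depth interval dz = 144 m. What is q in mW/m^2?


q = k * dT / dz * 1000
= 1.72 * 26.6 / 144 * 1000
= 0.317722 * 1000
= 317.7222 mW/m^2

317.7222


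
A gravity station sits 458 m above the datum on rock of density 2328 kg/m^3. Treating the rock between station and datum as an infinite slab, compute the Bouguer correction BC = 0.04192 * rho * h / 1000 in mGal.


BC = 0.04192 * rho * h / 1000
= 0.04192 * 2328 * 458 / 1000
= 44.6961 mGal

44.6961


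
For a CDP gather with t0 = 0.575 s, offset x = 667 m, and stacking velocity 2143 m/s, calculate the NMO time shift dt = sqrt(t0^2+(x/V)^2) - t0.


x/Vnmo = 667/2143 = 0.311246
(x/Vnmo)^2 = 0.096874
t0^2 = 0.330625
sqrt(0.330625 + 0.096874) = 0.653834
dt = 0.653834 - 0.575 = 0.078834

0.078834


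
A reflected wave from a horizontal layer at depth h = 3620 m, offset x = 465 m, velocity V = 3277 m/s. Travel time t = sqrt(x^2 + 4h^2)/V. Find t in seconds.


x^2 + 4h^2 = 465^2 + 4*3620^2 = 216225 + 52417600 = 52633825
sqrt(52633825) = 7254.9173
t = 7254.9173 / 3277 = 2.2139 s

2.2139


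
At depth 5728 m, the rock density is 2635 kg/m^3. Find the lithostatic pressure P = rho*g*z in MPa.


P = rho * g * z / 1e6
= 2635 * 9.81 * 5728 / 1e6
= 148065076.8 / 1e6
= 148.0651 MPa

148.0651


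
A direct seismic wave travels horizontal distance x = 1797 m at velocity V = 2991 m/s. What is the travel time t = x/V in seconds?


t = x / V
= 1797 / 2991
= 0.6008 s

0.6008


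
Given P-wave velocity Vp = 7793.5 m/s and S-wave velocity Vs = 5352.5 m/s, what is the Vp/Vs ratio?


Vp/Vs = 7793.5 / 5352.5
= 1.456

1.456


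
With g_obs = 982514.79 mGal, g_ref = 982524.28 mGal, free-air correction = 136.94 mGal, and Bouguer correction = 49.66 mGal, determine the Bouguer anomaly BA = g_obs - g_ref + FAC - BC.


BA = g_obs - g_ref + FAC - BC
= 982514.79 - 982524.28 + 136.94 - 49.66
= 77.79 mGal

77.79


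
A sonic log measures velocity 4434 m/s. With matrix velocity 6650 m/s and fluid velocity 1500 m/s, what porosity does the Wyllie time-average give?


1/V - 1/Vm = 1/4434 - 1/6650 = 7.515e-05
1/Vf - 1/Vm = 1/1500 - 1/6650 = 0.00051629
phi = 7.515e-05 / 0.00051629 = 0.1456

0.1456


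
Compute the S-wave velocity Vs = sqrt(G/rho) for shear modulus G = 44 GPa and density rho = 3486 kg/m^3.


Convert G to Pa: G = 44e9 Pa
Compute G/rho = 44e9 / 3486 = 12621916.2364
Vs = sqrt(12621916.2364) = 3552.73 m/s

3552.73


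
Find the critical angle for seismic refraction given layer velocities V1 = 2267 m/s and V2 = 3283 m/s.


V1/V2 = 2267/3283 = 0.690527
theta_c = arcsin(0.690527) = 43.6718 degrees

43.6718


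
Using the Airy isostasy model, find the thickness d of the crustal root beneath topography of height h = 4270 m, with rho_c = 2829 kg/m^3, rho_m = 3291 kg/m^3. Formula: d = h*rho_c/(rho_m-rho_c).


rho_m - rho_c = 3291 - 2829 = 462
d = 4270 * 2829 / 462
= 12079830 / 462
= 26146.82 m

26146.82


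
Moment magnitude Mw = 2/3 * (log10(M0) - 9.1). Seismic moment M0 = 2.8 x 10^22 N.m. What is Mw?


log10(M0) = log10(2.8 x 10^22) = 22.4472
Mw = 2/3 * (22.4472 - 9.1)
= 2/3 * 13.3472
= 8.9

8.9


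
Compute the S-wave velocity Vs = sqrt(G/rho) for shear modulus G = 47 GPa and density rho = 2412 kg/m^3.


Convert G to Pa: G = 47e9 Pa
Compute G/rho = 47e9 / 2412 = 19485903.8143
Vs = sqrt(19485903.8143) = 4414.28 m/s

4414.28


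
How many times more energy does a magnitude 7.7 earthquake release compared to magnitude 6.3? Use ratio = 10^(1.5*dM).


M2 - M1 = 7.7 - 6.3 = 1.4
1.5 * 1.4 = 2.1
ratio = 10^2.1 = 125.89

125.89


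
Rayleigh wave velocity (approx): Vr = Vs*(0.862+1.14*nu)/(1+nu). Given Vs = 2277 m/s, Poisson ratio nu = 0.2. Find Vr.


Numerator factor = 0.862 + 1.14*0.2 = 1.09
Denominator = 1 + 0.2 = 1.2
Vr = 2277 * 1.09 / 1.2 = 2068.28 m/s

2068.28


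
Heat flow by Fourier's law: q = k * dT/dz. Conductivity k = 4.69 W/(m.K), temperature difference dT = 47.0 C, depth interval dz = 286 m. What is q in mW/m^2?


q = k * dT / dz * 1000
= 4.69 * 47.0 / 286 * 1000
= 0.770734 * 1000
= 770.7343 mW/m^2

770.7343


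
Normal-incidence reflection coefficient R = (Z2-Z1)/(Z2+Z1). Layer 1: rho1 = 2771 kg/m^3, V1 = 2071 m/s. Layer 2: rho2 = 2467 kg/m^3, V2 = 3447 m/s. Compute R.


Z1 = 2771 * 2071 = 5738741
Z2 = 2467 * 3447 = 8503749
R = (8503749 - 5738741) / (8503749 + 5738741) = 2765008 / 14242490 = 0.1941

0.1941


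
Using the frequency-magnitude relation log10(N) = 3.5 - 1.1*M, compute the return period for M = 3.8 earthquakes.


log10(N) = 3.5 - 1.1*3.8 = -0.68
N = 10^-0.68 = 0.20893
T = 1/N = 1/0.20893 = 4.7863 years

4.7863


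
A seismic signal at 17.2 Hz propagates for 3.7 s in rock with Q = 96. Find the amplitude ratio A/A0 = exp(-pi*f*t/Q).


pi*f*t/Q = pi*17.2*3.7/96 = 2.082614
A/A0 = exp(-2.082614) = 0.124604

0.124604


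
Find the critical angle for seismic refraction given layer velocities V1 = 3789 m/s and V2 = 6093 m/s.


V1/V2 = 3789/6093 = 0.621861
theta_c = arcsin(0.621861) = 38.4522 degrees

38.4522


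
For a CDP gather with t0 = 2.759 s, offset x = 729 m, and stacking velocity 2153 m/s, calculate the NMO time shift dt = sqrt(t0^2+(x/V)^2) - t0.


x/Vnmo = 729/2153 = 0.338597
(x/Vnmo)^2 = 0.114648
t0^2 = 7.612081
sqrt(7.612081 + 0.114648) = 2.779699
dt = 2.779699 - 2.759 = 0.020699

0.020699


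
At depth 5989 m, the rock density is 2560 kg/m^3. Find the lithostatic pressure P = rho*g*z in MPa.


P = rho * g * z / 1e6
= 2560 * 9.81 * 5989 / 1e6
= 150405350.4 / 1e6
= 150.4054 MPa

150.4054


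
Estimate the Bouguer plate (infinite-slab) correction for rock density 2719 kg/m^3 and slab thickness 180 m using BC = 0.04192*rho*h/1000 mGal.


BC = 0.04192 * rho * h / 1000
= 0.04192 * 2719 * 180 / 1000
= 20.5165 mGal

20.5165


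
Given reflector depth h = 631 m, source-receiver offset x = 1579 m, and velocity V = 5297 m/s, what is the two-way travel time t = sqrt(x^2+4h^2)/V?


x^2 + 4h^2 = 1579^2 + 4*631^2 = 2493241 + 1592644 = 4085885
sqrt(4085885) = 2021.3572
t = 2021.3572 / 5297 = 0.3816 s

0.3816


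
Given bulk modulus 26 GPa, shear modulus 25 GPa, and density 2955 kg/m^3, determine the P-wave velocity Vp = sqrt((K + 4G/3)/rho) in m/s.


First compute the effective modulus:
K + 4G/3 = 26e9 + 4*25e9/3 = 59333333333.33 Pa
Then divide by density:
59333333333.33 / 2955 = 20078962.2109 Pa/(kg/m^3)
Take the square root:
Vp = sqrt(20078962.2109) = 4480.96 m/s

4480.96


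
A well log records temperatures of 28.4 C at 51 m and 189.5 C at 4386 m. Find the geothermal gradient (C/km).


dT = 189.5 - 28.4 = 161.1 C
dz = 4386 - 51 = 4335 m
gradient = dT/dz * 1000 = 161.1/4335 * 1000 = 37.1626 C/km

37.1626


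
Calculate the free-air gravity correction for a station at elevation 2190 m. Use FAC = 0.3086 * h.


FAC = 0.3086 * h
= 0.3086 * 2190
= 675.834 mGal

675.834


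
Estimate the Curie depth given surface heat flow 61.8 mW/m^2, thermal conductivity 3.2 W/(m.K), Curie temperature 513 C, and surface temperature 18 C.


T_Curie - T_surf = 513 - 18 = 495 C
Convert q to W/m^2: 61.8 mW/m^2 = 0.0618 W/m^2
d = 495 * 3.2 / 0.0618 = 25631.07 m

25631.07


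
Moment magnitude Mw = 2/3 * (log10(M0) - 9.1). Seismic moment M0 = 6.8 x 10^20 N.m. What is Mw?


log10(M0) = log10(6.8 x 10^20) = 20.8325
Mw = 2/3 * (20.8325 - 9.1)
= 2/3 * 11.7325
= 7.82

7.82


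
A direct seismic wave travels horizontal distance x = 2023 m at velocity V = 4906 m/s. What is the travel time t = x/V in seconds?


t = x / V
= 2023 / 4906
= 0.4124 s

0.4124


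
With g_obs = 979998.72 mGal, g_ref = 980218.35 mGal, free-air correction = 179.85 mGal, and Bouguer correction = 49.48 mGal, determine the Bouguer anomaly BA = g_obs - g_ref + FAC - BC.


BA = g_obs - g_ref + FAC - BC
= 979998.72 - 980218.35 + 179.85 - 49.48
= -89.26 mGal

-89.26


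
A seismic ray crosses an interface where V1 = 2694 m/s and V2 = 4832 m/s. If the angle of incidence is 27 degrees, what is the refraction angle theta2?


sin(theta1) = sin(27 deg) = 0.45399
sin(theta2) = V2/V1 * sin(theta1) = 4832/2694 * 0.45399 = 0.814284
theta2 = arcsin(0.814284) = 54.5167 degrees

54.5167


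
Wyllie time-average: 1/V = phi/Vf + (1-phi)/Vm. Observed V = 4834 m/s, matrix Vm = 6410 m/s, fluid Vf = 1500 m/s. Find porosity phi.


1/V - 1/Vm = 1/4834 - 1/6410 = 5.086e-05
1/Vf - 1/Vm = 1/1500 - 1/6410 = 0.00051066
phi = 5.086e-05 / 0.00051066 = 0.0996

0.0996


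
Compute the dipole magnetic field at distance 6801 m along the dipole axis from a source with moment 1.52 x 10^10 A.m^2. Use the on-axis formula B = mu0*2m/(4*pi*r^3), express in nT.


m = 1.52 x 10^10 = 15200000000 A.m^2
2m = 30400000000 A.m^2
r^3 = 6801^3 = 314570740401
B = (4pi*10^-7) * 30400000000 / (4*pi * 314570740401) * 1e9
= 38201.766668 / 3953012508312.33 * 1e9
= 9.664 nT

9.664


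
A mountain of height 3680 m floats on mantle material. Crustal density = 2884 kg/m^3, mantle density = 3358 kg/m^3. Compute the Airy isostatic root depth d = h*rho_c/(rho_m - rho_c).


rho_m - rho_c = 3358 - 2884 = 474
d = 3680 * 2884 / 474
= 10613120 / 474
= 22390.55 m

22390.55


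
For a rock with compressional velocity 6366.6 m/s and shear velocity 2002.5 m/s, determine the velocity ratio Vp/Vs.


Vp/Vs = 6366.6 / 2002.5
= 3.1793

3.1793


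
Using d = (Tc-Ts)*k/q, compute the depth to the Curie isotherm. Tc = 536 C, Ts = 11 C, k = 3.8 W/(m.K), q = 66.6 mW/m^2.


T_Curie - T_surf = 536 - 11 = 525 C
Convert q to W/m^2: 66.6 mW/m^2 = 0.0666 W/m^2
d = 525 * 3.8 / 0.0666 = 29954.95 m

29954.95


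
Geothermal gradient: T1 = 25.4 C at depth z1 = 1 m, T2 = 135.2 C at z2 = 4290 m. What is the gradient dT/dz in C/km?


dT = 135.2 - 25.4 = 109.8 C
dz = 4290 - 1 = 4289 m
gradient = dT/dz * 1000 = 109.8/4289 * 1000 = 25.6004 C/km

25.6004


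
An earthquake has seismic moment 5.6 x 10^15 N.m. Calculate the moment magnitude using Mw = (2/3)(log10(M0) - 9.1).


log10(M0) = log10(5.6 x 10^15) = 15.7482
Mw = 2/3 * (15.7482 - 9.1)
= 2/3 * 6.6482
= 4.43

4.43


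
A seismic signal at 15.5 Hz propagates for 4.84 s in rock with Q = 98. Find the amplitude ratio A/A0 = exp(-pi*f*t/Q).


pi*f*t/Q = pi*15.5*4.84/98 = 2.404921
A/A0 = exp(-2.404921) = 0.090273

0.090273


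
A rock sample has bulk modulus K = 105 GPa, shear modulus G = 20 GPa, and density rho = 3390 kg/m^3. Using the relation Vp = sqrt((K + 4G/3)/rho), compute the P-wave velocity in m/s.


First compute the effective modulus:
K + 4G/3 = 105e9 + 4*20e9/3 = 131666666666.67 Pa
Then divide by density:
131666666666.67 / 3390 = 38839724.6804 Pa/(kg/m^3)
Take the square root:
Vp = sqrt(38839724.6804) = 6232.15 m/s

6232.15


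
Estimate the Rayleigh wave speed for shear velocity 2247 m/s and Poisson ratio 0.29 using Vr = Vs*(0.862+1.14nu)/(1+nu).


Numerator factor = 0.862 + 1.14*0.29 = 1.1926
Denominator = 1 + 0.29 = 1.29
Vr = 2247 * 1.1926 / 1.29 = 2077.34 m/s

2077.34


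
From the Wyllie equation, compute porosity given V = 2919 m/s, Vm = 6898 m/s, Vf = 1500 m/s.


1/V - 1/Vm = 1/2919 - 1/6898 = 0.00019761
1/Vf - 1/Vm = 1/1500 - 1/6898 = 0.0005217
phi = 0.00019761 / 0.0005217 = 0.3788

0.3788


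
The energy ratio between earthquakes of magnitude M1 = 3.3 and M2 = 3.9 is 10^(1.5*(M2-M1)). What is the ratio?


M2 - M1 = 3.9 - 3.3 = 0.6
1.5 * 0.6 = 0.9
ratio = 10^0.9 = 7.94

7.94


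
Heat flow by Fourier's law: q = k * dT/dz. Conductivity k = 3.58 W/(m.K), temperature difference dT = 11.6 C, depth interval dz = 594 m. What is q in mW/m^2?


q = k * dT / dz * 1000
= 3.58 * 11.6 / 594 * 1000
= 0.069912 * 1000
= 69.9125 mW/m^2

69.9125


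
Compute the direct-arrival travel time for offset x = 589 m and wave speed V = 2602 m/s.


t = x / V
= 589 / 2602
= 0.2264 s

0.2264


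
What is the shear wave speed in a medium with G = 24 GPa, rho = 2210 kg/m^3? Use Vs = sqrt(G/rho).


Convert G to Pa: G = 24e9 Pa
Compute G/rho = 24e9 / 2210 = 10859728.5068
Vs = sqrt(10859728.5068) = 3295.41 m/s

3295.41


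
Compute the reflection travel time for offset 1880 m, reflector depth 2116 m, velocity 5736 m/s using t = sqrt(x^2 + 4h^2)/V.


x^2 + 4h^2 = 1880^2 + 4*2116^2 = 3534400 + 17909824 = 21444224
sqrt(21444224) = 4630.7909
t = 4630.7909 / 5736 = 0.8073 s

0.8073


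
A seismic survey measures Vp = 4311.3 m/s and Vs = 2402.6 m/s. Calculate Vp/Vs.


Vp/Vs = 4311.3 / 2402.6
= 1.7944

1.7944


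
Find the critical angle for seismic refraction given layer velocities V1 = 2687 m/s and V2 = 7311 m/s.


V1/V2 = 2687/7311 = 0.367528
theta_c = arcsin(0.367528) = 21.5633 degrees

21.5633


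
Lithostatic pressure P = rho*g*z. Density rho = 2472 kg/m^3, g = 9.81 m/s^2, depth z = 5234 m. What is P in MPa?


P = rho * g * z / 1e6
= 2472 * 9.81 * 5234 / 1e6
= 126926174.88 / 1e6
= 126.9262 MPa

126.9262


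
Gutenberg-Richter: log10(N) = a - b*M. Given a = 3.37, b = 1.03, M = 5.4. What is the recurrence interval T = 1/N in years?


log10(N) = 3.37 - 1.03*5.4 = -2.192
N = 10^-2.192 = 0.006427
T = 1/N = 1/0.006427 = 155.5966 years

155.5966


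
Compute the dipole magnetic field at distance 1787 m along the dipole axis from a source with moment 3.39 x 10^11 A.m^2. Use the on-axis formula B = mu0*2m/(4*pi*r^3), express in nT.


m = 3.39 x 10^11 = 339000000000 A.m^2
2m = 678000000000 A.m^2
r^3 = 1787^3 = 5706550403
B = (4pi*10^-7) * 678000000000 / (4*pi * 5706550403) * 1e9
= 851999.927654 / 71710627293.62 * 1e9
= 11881.0832 nT

11881.0832


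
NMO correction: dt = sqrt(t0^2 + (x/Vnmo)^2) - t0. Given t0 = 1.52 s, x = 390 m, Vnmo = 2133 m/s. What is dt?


x/Vnmo = 390/2133 = 0.182841
(x/Vnmo)^2 = 0.033431
t0^2 = 2.3104
sqrt(2.3104 + 0.033431) = 1.530957
dt = 1.530957 - 1.52 = 0.010957

0.010957


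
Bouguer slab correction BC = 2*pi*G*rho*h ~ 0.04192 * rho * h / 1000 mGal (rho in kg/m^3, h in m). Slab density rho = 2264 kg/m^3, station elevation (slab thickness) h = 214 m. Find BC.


BC = 0.04192 * rho * h / 1000
= 0.04192 * 2264 * 214 / 1000
= 20.3101 mGal

20.3101


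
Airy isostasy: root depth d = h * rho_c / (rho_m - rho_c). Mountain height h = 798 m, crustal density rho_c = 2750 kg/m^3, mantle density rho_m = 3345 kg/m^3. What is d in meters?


rho_m - rho_c = 3345 - 2750 = 595
d = 798 * 2750 / 595
= 2194500 / 595
= 3688.24 m

3688.24


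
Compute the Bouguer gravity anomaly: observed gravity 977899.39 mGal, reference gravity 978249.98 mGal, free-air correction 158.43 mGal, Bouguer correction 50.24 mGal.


BA = g_obs - g_ref + FAC - BC
= 977899.39 - 978249.98 + 158.43 - 50.24
= -242.4 mGal

-242.4


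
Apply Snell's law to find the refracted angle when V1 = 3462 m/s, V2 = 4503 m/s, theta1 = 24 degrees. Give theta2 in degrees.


sin(theta1) = sin(24 deg) = 0.406737
sin(theta2) = V2/V1 * sin(theta1) = 4503/3462 * 0.406737 = 0.52904
theta2 = arcsin(0.52904) = 31.9406 degrees

31.9406


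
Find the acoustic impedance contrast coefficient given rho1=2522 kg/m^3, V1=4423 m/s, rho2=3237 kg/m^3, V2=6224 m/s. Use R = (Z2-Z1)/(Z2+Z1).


Z1 = 2522 * 4423 = 11154806
Z2 = 3237 * 6224 = 20147088
R = (20147088 - 11154806) / (20147088 + 11154806) = 8992282 / 31301894 = 0.2873

0.2873


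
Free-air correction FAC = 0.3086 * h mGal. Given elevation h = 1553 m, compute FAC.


FAC = 0.3086 * h
= 0.3086 * 1553
= 479.2558 mGal

479.2558


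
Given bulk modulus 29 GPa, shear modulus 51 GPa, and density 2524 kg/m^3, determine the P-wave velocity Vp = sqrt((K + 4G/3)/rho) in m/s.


First compute the effective modulus:
K + 4G/3 = 29e9 + 4*51e9/3 = 97000000000.0 Pa
Then divide by density:
97000000000.0 / 2524 = 38431061.8067 Pa/(kg/m^3)
Take the square root:
Vp = sqrt(38431061.8067) = 6199.28 m/s

6199.28


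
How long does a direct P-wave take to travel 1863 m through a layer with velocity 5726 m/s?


t = x / V
= 1863 / 5726
= 0.3254 s

0.3254


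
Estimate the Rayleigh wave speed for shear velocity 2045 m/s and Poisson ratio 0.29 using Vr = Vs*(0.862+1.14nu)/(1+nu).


Numerator factor = 0.862 + 1.14*0.29 = 1.1926
Denominator = 1 + 0.29 = 1.29
Vr = 2045 * 1.1926 / 1.29 = 1890.59 m/s

1890.59


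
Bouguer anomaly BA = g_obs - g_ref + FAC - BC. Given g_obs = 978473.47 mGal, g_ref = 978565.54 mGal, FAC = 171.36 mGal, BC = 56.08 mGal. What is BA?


BA = g_obs - g_ref + FAC - BC
= 978473.47 - 978565.54 + 171.36 - 56.08
= 23.21 mGal

23.21


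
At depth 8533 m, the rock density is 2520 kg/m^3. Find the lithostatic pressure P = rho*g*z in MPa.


P = rho * g * z / 1e6
= 2520 * 9.81 * 8533 / 1e6
= 210945999.6 / 1e6
= 210.946 MPa

210.946


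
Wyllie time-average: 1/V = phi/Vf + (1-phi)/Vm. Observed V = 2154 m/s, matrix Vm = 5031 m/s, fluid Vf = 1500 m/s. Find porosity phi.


1/V - 1/Vm = 1/2154 - 1/5031 = 0.00026548
1/Vf - 1/Vm = 1/1500 - 1/5031 = 0.0004679
phi = 0.00026548 / 0.0004679 = 0.5674

0.5674


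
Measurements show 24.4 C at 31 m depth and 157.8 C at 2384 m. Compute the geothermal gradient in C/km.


dT = 157.8 - 24.4 = 133.4 C
dz = 2384 - 31 = 2353 m
gradient = dT/dz * 1000 = 133.4/2353 * 1000 = 56.6936 C/km

56.6936


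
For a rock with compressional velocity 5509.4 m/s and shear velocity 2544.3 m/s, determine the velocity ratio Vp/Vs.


Vp/Vs = 5509.4 / 2544.3
= 2.1654

2.1654


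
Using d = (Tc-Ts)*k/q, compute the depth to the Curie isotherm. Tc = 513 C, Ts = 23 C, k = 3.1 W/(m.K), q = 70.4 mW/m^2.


T_Curie - T_surf = 513 - 23 = 490 C
Convert q to W/m^2: 70.4 mW/m^2 = 0.0704 W/m^2
d = 490 * 3.1 / 0.0704 = 21576.7 m

21576.7


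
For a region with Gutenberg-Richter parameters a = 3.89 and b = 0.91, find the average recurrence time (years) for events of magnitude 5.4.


log10(N) = 3.89 - 0.91*5.4 = -1.024
N = 10^-1.024 = 0.094624
T = 1/N = 1/0.094624 = 10.5682 years

10.5682
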